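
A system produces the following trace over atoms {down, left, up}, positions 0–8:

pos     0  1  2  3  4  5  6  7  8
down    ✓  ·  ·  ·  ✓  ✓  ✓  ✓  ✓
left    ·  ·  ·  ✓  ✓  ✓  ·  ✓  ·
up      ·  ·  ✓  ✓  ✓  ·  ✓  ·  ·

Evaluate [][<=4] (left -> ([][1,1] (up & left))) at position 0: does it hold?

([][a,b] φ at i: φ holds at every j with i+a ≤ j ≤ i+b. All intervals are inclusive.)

Does not hold

Check (left -> ([][1,1] (up & left))) at every j in [0,4]:
  j=0: antecedent false → ✓
  j=1: antecedent false → ✓
  j=2: antecedent false → ✓
  j=3: antecedent true; consequent holds on [4,4] → ✓
  j=4: antecedent true; consequent fails at 5 → ✗
Fails at j=4 → formula fails.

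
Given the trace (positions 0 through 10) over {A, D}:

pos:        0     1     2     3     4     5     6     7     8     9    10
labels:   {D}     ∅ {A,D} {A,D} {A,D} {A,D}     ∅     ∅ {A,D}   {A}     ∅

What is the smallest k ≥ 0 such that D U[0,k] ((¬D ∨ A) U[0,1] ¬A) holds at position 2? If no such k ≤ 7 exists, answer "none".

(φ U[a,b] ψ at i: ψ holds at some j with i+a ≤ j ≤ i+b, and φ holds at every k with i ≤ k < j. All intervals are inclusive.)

3

Need earliest j ≥ 2 with ((¬D ∨ A) U[0,1] ¬A), and D at every k in [2,j-1].
  j=2: rhs fails.
  j=3: rhs fails.
  j=4: rhs fails.
  j=5: rhs holds; lhs holds on [2,4]. k = 3.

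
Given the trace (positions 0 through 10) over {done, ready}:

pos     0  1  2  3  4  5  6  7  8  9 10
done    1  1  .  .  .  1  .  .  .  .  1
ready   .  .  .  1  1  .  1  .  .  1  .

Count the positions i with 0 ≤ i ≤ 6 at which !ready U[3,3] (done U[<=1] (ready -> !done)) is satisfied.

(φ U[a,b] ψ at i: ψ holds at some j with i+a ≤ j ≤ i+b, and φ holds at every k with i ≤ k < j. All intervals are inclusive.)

Evaluate at each i in [0,6]:
  i=0: ✓ (rhs at j=3; lhs holds on [0,2])
  i=1: ✗ (lhs fails at k=3 before rhs at j=4)
  i=2: ✗ (lhs fails at k=3 before rhs at j=5)
  i=3: ✗ (lhs fails at k=3 before rhs at j=6)
  i=4: ✗ (lhs fails at k=4 before rhs at j=7)
  i=5: ✗ (lhs fails at k=6 before rhs at j=8)
  i=6: ✗ (lhs fails at k=6 before rhs at j=9)
Positions where it holds: {0} → 1.

1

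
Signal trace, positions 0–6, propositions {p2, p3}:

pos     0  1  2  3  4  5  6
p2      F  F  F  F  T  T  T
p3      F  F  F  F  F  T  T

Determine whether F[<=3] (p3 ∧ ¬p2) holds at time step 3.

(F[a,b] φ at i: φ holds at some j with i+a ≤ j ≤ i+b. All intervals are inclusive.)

No

Check (p3 ∧ ¬p2) at each j in [3,6]:
  j=3: false
  j=4: false
  j=5: false
  j=6: false
No position in the window satisfies it → formula fails.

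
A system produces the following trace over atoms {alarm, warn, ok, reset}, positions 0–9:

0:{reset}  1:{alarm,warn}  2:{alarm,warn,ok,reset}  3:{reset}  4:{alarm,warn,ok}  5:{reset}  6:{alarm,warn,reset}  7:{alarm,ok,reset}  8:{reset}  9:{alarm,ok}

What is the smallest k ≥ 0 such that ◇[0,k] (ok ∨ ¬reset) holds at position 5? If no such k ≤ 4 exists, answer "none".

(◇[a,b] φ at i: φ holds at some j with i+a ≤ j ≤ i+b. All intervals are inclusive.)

2

Scan j = 5,6,… for (ok ∨ ¬reset):
  j=5: fails
  j=6: fails
  j=7: holds
First hit at j=7, so smallest k = 7-5 = 2.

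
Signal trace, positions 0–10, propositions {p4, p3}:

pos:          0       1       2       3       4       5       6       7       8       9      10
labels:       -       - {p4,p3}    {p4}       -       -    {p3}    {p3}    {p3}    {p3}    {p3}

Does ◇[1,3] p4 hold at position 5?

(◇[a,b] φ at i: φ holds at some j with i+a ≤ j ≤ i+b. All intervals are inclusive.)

Check p4 at each j in [6,8]:
  j=6: false
  j=7: false
  j=8: false
No position in the window satisfies it → formula fails.

Does not hold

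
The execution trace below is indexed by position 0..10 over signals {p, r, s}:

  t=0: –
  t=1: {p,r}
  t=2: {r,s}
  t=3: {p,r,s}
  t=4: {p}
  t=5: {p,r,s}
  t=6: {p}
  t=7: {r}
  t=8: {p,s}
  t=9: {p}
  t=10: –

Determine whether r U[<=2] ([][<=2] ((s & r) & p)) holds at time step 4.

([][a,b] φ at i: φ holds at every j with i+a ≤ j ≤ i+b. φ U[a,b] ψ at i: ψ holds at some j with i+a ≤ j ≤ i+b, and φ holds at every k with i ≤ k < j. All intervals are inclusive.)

Does not hold

Need some j in [4,6] with [][<=2] ((s & r) & p), and r at every k in [4,j-1].
  j=4: [][<=2] ((s & r) & p) — fails at 4.
  j=5: [][<=2] ((s & r) & p) — fails at 6.
  j=6: [][<=2] ((s & r) & p) — fails at 6.
No j in the window works → until fails.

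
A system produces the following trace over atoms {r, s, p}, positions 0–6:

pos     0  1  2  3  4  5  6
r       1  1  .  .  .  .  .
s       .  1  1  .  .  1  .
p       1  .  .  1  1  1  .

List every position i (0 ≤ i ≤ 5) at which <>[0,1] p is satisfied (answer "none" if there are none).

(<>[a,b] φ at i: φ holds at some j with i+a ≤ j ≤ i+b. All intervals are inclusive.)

0, 2, 3, 4, 5

Evaluate at each i in [0,5]:
  i=0: ✓ (witness j=0)
  i=1: ✗ (none in [1,2])
  i=2: ✓ (witness j=3)
  i=3: ✓ (witness j=3)
  i=4: ✓ (witness j=4)
  i=5: ✓ (witness j=5)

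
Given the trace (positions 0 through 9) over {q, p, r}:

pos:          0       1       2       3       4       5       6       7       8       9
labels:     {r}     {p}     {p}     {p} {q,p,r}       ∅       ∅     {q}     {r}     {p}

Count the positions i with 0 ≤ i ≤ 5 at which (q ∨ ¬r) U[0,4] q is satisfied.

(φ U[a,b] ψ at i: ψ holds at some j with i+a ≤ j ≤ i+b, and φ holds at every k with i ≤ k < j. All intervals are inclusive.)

Evaluate at each i in [0,5]:
  i=0: ✗ (lhs fails at k=0 before rhs at j=4)
  i=1: ✓ (rhs at j=4; lhs holds on [1,3])
  i=2: ✓ (rhs at j=4; lhs holds on [2,3])
  i=3: ✓ (rhs at j=4; lhs holds on [3,3])
  i=4: ✓ (rhs at j=4)
  i=5: ✓ (rhs at j=7; lhs holds on [5,6])
Positions where it holds: {1, 2, 3, 4, 5} → 5.

5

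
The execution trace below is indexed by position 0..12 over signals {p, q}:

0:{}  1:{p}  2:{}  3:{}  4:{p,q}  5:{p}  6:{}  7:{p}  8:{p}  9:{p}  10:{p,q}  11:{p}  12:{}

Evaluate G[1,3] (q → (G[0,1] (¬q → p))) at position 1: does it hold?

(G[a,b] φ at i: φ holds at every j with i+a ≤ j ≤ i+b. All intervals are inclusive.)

True

Check (q → (G[0,1] (¬q → p))) at every j in [2,4]:
  j=2: antecedent false → ✓
  j=3: antecedent false → ✓
  j=4: antecedent true; consequent holds on [4,5] → ✓
All positions satisfy it → formula holds.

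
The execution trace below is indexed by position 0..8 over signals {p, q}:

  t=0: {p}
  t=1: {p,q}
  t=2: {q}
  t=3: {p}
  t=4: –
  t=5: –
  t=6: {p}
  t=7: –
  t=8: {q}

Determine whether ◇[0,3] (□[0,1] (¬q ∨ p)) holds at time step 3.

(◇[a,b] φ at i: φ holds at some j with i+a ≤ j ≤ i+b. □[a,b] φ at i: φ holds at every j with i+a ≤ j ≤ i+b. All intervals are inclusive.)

Holds

Check □[0,1] (¬q ∨ p) at each j in [3,6]:
  j=3: holds on [3,4]
  j=4: holds on [4,5]
  j=5: holds on [5,6]
  j=6: holds on [6,7]
Found at j=3 → formula holds.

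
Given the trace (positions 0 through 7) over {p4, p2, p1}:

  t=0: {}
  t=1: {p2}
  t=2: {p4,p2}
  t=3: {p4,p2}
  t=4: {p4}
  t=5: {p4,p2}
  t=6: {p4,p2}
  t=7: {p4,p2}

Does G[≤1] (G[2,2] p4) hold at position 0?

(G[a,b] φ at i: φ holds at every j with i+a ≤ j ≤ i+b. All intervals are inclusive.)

Holds

Check G[2,2] p4 at every j in [0,1]:
  j=0: holds on [2,2]
  j=1: holds on [3,3]
All positions satisfy it → formula holds.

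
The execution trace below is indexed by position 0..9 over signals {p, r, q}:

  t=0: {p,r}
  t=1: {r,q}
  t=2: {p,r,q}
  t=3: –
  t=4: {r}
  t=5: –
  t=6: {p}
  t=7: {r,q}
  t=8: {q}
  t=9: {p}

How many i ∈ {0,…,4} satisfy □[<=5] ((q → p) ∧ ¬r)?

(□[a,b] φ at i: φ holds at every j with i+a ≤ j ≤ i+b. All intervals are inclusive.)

0

Evaluate at each i in [0,4]:
  i=0: ✗ (fails at j=0)
  i=1: ✗ (fails at j=1)
  i=2: ✗ (fails at j=2)
  i=3: ✗ (fails at j=4)
  i=4: ✗ (fails at j=4)
Positions where it holds: {} → 0.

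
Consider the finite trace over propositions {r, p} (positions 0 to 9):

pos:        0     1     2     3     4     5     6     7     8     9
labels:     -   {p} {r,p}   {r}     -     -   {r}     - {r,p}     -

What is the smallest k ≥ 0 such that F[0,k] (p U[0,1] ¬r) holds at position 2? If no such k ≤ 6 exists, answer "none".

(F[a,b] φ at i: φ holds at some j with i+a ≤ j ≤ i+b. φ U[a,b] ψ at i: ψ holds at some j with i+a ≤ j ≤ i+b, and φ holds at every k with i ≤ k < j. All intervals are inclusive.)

Scan j = 2,3,… for (p U[0,1] ¬r):
  j=2: fails
  j=3: fails
  j=4: holds
First hit at j=4, so smallest k = 4-2 = 2.

2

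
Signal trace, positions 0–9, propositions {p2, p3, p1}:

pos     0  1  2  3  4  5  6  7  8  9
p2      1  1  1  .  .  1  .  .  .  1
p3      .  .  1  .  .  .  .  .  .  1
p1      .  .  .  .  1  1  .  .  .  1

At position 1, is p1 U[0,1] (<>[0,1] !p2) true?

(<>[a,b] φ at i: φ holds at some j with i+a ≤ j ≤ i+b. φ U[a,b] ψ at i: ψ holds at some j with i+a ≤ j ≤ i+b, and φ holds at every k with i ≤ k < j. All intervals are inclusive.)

False

Need some j in [1,2] with <>[0,1] !p2, and p1 at every k in [1,j-1].
  j=1: <>[0,1] !p2 — fails (none in [1,2]).
  j=2: <>[0,1] !p2 holds, but p1 fails at k=1 → not this j.
No j in the window works → until fails.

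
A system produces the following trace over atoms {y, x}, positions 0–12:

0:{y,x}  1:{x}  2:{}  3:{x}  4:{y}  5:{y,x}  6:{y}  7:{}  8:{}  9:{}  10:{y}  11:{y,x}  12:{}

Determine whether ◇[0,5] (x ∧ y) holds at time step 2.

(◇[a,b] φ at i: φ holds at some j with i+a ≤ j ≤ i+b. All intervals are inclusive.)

Yes

Check (x ∧ y) at each j in [2,7]:
  j=2: false
  j=3: false
  j=4: false
  j=5: true
  j=6: false
  j=7: false
Found at j=5 → formula holds.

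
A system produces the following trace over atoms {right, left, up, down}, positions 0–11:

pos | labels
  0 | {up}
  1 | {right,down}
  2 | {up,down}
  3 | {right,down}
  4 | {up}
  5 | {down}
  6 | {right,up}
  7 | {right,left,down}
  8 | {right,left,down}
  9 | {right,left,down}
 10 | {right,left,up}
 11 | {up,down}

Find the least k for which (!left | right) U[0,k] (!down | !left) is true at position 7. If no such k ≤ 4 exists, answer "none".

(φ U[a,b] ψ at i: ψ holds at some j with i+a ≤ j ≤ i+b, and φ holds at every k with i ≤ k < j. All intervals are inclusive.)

Need earliest j ≥ 7 with (!down | !left), and (!left | right) at every k in [7,j-1].
  j=7: rhs fails.
  j=8: rhs fails.
  j=9: rhs fails.
  j=10: rhs holds; lhs holds on [7,9]. k = 3.

3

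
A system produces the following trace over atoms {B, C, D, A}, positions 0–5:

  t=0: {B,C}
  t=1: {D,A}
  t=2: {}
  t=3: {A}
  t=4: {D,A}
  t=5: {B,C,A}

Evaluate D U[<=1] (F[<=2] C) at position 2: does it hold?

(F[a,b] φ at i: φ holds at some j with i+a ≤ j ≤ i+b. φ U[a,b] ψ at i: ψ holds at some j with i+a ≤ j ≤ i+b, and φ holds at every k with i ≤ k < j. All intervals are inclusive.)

Need some j in [2,3] with F[<=2] C, and D at every k in [2,j-1].
  j=2: F[<=2] C — fails (none in [2,4]).
  j=3: F[<=2] C holds, but D fails at k=2 → not this j.
No j in the window works → until fails.

Does not hold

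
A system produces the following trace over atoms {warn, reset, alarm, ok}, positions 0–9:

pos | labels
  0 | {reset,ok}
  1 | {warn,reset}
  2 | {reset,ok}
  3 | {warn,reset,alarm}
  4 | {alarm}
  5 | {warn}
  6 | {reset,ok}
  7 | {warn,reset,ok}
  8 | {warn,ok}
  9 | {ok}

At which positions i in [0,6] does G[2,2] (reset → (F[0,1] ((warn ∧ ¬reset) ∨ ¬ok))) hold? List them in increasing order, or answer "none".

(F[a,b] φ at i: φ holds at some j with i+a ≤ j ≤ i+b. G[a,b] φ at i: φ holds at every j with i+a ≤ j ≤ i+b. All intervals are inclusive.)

0, 1, 2, 3, 5, 6

Evaluate at each i in [0,6]:
  i=0: ✓ (all of [2,2])
  i=1: ✓ (all of [3,3])
  i=2: ✓ (all of [4,4])
  i=3: ✓ (all of [5,5])
  i=4: ✗ (fails at j=6)
  i=5: ✓ (all of [7,7])
  i=6: ✓ (all of [8,8])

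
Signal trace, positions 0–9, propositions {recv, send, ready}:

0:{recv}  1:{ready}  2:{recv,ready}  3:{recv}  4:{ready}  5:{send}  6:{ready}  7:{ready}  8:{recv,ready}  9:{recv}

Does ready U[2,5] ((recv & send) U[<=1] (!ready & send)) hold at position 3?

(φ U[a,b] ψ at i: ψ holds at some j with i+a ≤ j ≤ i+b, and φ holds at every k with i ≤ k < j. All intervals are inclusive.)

Need some j in [5,8] with ((recv & send) U[<=1] (!ready & send)), and ready at every k in [3,j-1].
  j=5: ((recv & send) U[<=1] (!ready & send)) holds, but ready fails at k=3 → not this j.
  j=6: ((recv & send) U[<=1] (!ready & send)) — fails.
  j=7: ((recv & send) U[<=1] (!ready & send)) — fails.
  j=8: ((recv & send) U[<=1] (!ready & send)) — fails.
No j in the window works → until fails.

False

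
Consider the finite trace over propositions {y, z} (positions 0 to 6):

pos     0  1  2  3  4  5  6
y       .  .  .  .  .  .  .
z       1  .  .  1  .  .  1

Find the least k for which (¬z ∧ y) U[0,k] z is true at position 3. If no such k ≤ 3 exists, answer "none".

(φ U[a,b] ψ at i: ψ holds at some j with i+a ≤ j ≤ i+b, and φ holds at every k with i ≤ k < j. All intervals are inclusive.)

Need earliest j ≥ 3 with z, and (¬z ∧ y) at every k in [3,j-1].
  j=3: rhs holds (empty prefix). k = 0.

0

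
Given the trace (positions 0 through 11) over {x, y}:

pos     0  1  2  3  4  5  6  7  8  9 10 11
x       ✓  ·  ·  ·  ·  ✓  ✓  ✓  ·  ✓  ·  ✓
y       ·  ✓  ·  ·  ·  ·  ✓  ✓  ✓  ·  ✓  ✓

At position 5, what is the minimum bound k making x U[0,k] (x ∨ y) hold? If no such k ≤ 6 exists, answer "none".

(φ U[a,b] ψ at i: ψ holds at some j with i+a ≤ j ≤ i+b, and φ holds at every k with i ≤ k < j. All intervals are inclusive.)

Need earliest j ≥ 5 with (x ∨ y), and x at every k in [5,j-1].
  j=5: rhs holds (empty prefix). k = 0.

0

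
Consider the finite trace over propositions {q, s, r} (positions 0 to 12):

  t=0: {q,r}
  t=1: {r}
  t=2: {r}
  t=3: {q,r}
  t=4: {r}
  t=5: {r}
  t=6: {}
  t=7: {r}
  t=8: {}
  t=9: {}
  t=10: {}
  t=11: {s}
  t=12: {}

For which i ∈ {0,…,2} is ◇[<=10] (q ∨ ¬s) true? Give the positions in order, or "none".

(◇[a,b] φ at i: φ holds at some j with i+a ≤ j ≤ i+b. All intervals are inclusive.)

Evaluate at each i in [0,2]:
  i=0: ✓ (witness j=0)
  i=1: ✓ (witness j=1)
  i=2: ✓ (witness j=2)

0, 1, 2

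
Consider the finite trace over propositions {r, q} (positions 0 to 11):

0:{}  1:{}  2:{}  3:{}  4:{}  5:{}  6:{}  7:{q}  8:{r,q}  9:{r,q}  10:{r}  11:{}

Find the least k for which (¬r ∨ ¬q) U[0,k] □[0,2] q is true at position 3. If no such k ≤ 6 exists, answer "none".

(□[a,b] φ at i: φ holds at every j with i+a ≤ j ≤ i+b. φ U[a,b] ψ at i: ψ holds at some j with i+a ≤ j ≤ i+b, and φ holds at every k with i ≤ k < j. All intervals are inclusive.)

Need earliest j ≥ 3 with □[0,2] q, and (¬r ∨ ¬q) at every k in [3,j-1].
  j=3: rhs fails.
  j=4: rhs fails.
  j=5: rhs fails.
  j=6: rhs fails.
  j=7: rhs holds; lhs holds on [3,6]. k = 4.

4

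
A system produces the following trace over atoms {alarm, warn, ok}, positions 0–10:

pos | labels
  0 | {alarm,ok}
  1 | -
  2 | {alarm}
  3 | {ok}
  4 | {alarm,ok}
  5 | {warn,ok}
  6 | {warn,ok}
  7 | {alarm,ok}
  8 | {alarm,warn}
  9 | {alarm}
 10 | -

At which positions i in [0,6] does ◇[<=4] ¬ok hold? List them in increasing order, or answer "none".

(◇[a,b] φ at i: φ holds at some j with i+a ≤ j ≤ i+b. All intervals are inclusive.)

Evaluate at each i in [0,6]:
  i=0: ✓ (witness j=1)
  i=1: ✓ (witness j=1)
  i=2: ✓ (witness j=2)
  i=3: ✗ (none in [3,7])
  i=4: ✓ (witness j=8)
  i=5: ✓ (witness j=8)
  i=6: ✓ (witness j=8)

0, 1, 2, 4, 5, 6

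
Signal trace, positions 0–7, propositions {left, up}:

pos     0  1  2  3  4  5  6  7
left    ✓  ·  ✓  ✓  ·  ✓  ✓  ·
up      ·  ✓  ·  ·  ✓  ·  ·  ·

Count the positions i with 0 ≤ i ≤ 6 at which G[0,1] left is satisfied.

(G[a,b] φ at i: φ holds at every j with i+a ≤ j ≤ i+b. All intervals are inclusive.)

Evaluate at each i in [0,6]:
  i=0: ✗ (fails at j=1)
  i=1: ✗ (fails at j=1)
  i=2: ✓ (all of [2,3])
  i=3: ✗ (fails at j=4)
  i=4: ✗ (fails at j=4)
  i=5: ✓ (all of [5,6])
  i=6: ✗ (fails at j=7)
Positions where it holds: {2, 5} → 2.

2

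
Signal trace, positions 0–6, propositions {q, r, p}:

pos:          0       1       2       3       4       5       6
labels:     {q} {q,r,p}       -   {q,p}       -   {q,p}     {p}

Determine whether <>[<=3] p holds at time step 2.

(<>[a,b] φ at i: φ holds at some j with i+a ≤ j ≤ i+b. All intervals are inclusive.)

Check p at each j in [2,5]:
  j=2: false
  j=3: true
  j=4: false
  j=5: true
Found at j=3 → formula holds.

True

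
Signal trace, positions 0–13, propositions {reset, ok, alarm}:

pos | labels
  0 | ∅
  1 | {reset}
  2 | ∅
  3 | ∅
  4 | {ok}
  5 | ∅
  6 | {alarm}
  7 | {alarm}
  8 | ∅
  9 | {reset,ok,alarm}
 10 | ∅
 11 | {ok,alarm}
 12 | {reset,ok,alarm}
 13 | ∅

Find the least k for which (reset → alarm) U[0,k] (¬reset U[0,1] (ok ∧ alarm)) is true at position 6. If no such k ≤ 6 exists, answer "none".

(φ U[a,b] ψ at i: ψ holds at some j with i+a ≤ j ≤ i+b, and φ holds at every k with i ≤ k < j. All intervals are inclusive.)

2

Need earliest j ≥ 6 with (¬reset U[0,1] (ok ∧ alarm)), and (reset → alarm) at every k in [6,j-1].
  j=6: rhs fails.
  j=7: rhs fails.
  j=8: rhs holds; lhs holds on [6,7]. k = 2.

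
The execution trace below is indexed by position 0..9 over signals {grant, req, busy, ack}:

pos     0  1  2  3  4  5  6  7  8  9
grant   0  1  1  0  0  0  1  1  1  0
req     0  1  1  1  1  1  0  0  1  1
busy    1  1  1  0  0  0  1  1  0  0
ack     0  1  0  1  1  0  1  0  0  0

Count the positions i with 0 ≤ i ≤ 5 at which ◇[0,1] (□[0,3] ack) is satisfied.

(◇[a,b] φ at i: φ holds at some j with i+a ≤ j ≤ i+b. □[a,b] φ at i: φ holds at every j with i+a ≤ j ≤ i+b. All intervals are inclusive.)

Evaluate at each i in [0,5]:
  i=0: ✗ (none in [0,1])
  i=1: ✗ (none in [1,2])
  i=2: ✗ (none in [2,3])
  i=3: ✗ (none in [3,4])
  i=4: ✗ (none in [4,5])
  i=5: ✗ (none in [5,6])
Positions where it holds: {} → 0.

0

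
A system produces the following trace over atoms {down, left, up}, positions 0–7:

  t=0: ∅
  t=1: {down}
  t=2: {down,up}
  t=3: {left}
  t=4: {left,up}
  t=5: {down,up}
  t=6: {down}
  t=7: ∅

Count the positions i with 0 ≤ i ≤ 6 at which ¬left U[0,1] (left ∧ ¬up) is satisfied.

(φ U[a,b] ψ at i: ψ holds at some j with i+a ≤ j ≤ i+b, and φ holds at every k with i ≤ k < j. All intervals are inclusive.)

2

Evaluate at each i in [0,6]:
  i=0: ✗ (no rhs in [0,1])
  i=1: ✗ (no rhs in [1,2])
  i=2: ✓ (rhs at j=3; lhs holds on [2,2])
  i=3: ✓ (rhs at j=3)
  i=4: ✗ (no rhs in [4,5])
  i=5: ✗ (no rhs in [5,6])
  i=6: ✗ (no rhs in [6,7])
Positions where it holds: {2, 3} → 2.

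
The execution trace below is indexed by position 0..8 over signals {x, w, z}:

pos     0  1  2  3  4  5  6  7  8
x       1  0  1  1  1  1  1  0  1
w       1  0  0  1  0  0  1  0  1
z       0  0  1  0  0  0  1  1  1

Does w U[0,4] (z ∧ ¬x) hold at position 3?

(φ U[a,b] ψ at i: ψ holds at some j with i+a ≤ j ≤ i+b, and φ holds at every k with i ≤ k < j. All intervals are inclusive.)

Need some j in [3,7] with (z ∧ ¬x), and w at every k in [3,j-1].
  j=3: (z ∧ ¬x) false.
  j=4: (z ∧ ¬x) false.
  j=5: (z ∧ ¬x) false.
  j=6: (z ∧ ¬x) false.
  j=7: (z ∧ ¬x) holds, but w fails at k=4 → not this j.
No j in the window works → until fails.

Does not hold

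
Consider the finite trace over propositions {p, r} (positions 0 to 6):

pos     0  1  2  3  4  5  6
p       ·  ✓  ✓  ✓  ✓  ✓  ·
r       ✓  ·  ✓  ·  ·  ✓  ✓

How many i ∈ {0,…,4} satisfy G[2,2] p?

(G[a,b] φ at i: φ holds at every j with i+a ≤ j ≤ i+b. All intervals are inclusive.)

4

Evaluate at each i in [0,4]:
  i=0: ✓ (all of [2,2])
  i=1: ✓ (all of [3,3])
  i=2: ✓ (all of [4,4])
  i=3: ✓ (all of [5,5])
  i=4: ✗ (fails at j=6)
Positions where it holds: {0, 1, 2, 3} → 4.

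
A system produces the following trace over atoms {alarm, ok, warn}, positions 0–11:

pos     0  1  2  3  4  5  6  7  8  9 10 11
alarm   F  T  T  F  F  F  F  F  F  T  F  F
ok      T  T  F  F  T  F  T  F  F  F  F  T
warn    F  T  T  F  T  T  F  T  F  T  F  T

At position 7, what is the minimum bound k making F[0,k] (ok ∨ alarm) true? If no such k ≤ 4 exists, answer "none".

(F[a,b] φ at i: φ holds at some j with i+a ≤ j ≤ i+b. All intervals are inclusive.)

Scan j = 7,8,… for (ok ∨ alarm):
  j=7: fails
  j=8: fails
  j=9: holds
First hit at j=9, so smallest k = 9-7 = 2.

2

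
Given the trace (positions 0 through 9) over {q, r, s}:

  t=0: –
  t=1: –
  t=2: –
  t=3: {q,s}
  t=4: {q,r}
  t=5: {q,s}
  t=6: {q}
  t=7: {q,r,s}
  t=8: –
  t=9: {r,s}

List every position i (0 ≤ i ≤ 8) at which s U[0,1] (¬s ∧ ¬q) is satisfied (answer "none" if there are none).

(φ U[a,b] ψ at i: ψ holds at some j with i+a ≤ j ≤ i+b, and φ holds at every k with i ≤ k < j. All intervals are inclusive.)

Evaluate at each i in [0,8]:
  i=0: ✓ (rhs at j=0)
  i=1: ✓ (rhs at j=1)
  i=2: ✓ (rhs at j=2)
  i=3: ✗ (no rhs in [3,4])
  i=4: ✗ (no rhs in [4,5])
  i=5: ✗ (no rhs in [5,6])
  i=6: ✗ (no rhs in [6,7])
  i=7: ✓ (rhs at j=8; lhs holds on [7,7])
  i=8: ✓ (rhs at j=8)

0, 1, 2, 7, 8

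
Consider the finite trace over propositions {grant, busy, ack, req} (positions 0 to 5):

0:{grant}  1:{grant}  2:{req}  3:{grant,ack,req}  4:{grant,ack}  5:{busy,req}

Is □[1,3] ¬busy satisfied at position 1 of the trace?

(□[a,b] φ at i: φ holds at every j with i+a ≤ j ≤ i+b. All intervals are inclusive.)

Holds

Check ¬busy at every j in [2,4]:
  j=2: true
  j=3: true
  j=4: true
All positions satisfy it → formula holds.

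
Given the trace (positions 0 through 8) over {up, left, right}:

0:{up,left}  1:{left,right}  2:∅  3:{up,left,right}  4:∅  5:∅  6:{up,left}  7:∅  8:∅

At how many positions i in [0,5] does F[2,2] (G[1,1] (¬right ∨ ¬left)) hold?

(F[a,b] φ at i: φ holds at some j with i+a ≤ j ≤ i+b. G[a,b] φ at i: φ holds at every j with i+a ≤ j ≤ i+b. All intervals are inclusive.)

5

Evaluate at each i in [0,5]:
  i=0: ✗ (none in [2,2])
  i=1: ✓ (witness j=3)
  i=2: ✓ (witness j=4)
  i=3: ✓ (witness j=5)
  i=4: ✓ (witness j=6)
  i=5: ✓ (witness j=7)
Positions where it holds: {1, 2, 3, 4, 5} → 5.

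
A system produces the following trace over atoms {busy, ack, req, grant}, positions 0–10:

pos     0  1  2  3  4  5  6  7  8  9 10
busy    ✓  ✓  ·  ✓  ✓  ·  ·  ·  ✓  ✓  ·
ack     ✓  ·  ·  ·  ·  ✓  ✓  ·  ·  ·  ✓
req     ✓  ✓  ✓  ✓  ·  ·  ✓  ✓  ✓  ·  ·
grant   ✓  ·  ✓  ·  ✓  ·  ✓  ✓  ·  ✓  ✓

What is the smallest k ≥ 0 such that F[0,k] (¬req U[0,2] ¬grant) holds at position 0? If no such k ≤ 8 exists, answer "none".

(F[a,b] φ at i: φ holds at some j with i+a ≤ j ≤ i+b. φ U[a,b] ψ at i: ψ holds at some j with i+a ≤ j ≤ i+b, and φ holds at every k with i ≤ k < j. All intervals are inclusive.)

1

Scan j = 0,1,… for (¬req U[0,2] ¬grant):
  j=0: fails
  j=1: holds
First hit at j=1, so smallest k = 1-0 = 1.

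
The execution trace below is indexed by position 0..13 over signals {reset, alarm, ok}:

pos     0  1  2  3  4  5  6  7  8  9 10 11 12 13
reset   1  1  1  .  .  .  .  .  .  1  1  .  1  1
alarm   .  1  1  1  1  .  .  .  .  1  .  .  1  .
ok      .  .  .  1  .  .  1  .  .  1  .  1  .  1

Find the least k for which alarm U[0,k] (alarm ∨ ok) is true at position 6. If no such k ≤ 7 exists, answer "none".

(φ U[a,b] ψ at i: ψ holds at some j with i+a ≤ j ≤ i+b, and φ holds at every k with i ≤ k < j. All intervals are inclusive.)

0

Need earliest j ≥ 6 with (alarm ∨ ok), and alarm at every k in [6,j-1].
  j=6: rhs holds (empty prefix). k = 0.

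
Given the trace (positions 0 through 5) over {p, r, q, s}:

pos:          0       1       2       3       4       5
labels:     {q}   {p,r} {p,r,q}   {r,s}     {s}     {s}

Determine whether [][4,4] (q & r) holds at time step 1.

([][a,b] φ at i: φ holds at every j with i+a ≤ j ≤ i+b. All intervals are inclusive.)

Check (q & r) at every j in [5,5]:
  j=5: false
Fails at j=5 → formula fails.

False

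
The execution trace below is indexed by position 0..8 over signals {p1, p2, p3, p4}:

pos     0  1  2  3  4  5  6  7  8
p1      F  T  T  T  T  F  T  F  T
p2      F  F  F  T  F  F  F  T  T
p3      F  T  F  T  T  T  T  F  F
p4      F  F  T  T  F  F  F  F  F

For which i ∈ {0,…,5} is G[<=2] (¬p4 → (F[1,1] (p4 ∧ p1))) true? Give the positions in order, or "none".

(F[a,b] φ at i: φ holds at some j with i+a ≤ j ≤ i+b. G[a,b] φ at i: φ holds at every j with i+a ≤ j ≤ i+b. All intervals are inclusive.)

Evaluate at each i in [0,5]:
  i=0: ✗ (fails at j=0)
  i=1: ✓ (all of [1,3])
  i=2: ✗ (fails at j=4)
  i=3: ✗ (fails at j=4)
  i=4: ✗ (fails at j=4)
  i=5: ✗ (fails at j=5)

1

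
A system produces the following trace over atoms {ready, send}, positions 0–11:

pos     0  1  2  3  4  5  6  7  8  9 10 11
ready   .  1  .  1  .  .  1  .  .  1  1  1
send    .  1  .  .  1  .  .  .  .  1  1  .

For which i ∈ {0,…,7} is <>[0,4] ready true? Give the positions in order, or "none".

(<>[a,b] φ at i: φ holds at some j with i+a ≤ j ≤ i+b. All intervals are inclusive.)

Evaluate at each i in [0,7]:
  i=0: ✓ (witness j=1)
  i=1: ✓ (witness j=1)
  i=2: ✓ (witness j=3)
  i=3: ✓ (witness j=3)
  i=4: ✓ (witness j=6)
  i=5: ✓ (witness j=6)
  i=6: ✓ (witness j=6)
  i=7: ✓ (witness j=9)

0, 1, 2, 3, 4, 5, 6, 7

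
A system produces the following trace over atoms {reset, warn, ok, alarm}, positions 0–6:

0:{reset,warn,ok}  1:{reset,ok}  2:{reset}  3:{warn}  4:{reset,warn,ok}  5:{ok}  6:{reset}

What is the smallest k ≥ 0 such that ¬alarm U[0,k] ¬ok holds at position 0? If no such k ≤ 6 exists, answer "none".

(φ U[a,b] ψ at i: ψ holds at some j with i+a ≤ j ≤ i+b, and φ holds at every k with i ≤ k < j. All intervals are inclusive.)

Need earliest j ≥ 0 with ¬ok, and ¬alarm at every k in [0,j-1].
  j=0: rhs fails.
  j=1: rhs fails.
  j=2: rhs holds; lhs holds on [0,1]. k = 2.

2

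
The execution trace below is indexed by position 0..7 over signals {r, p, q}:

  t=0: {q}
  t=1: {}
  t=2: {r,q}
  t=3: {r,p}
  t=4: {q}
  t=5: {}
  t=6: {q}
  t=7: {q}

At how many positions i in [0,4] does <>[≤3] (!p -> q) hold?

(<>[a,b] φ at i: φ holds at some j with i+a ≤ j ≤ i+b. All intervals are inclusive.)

5

Evaluate at each i in [0,4]:
  i=0: ✓ (witness j=0)
  i=1: ✓ (witness j=2)
  i=2: ✓ (witness j=2)
  i=3: ✓ (witness j=3)
  i=4: ✓ (witness j=4)
Positions where it holds: {0, 1, 2, 3, 4} → 5.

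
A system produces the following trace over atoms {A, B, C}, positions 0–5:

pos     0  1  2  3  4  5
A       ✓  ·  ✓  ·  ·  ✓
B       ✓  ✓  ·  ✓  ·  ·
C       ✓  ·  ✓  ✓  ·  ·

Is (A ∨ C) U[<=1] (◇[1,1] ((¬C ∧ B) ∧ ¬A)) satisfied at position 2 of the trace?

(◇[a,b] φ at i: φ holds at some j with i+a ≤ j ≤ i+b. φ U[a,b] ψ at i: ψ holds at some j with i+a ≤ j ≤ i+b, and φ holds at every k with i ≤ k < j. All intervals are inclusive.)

Need some j in [2,3] with ◇[1,1] ((¬C ∧ B) ∧ ¬A), and (A ∨ C) at every k in [2,j-1].
  j=2: ◇[1,1] ((¬C ∧ B) ∧ ¬A) — fails (none in [3,3]).
  j=3: ◇[1,1] ((¬C ∧ B) ∧ ¬A) — fails (none in [4,4]).
No j in the window works → until fails.

Does not hold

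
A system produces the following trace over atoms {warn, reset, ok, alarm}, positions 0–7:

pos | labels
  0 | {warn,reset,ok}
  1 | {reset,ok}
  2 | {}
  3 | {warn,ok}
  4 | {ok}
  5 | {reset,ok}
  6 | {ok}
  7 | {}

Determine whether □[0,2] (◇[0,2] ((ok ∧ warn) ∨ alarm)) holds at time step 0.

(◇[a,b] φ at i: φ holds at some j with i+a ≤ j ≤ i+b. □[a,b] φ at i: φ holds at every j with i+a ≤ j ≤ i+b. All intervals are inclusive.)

True

Check ◇[0,2] ((ok ∧ warn) ∨ alarm) at every j in [0,2]:
  j=0: holds (witness at 0)
  j=1: holds (witness at 3)
  j=2: holds (witness at 3)
All positions satisfy it → formula holds.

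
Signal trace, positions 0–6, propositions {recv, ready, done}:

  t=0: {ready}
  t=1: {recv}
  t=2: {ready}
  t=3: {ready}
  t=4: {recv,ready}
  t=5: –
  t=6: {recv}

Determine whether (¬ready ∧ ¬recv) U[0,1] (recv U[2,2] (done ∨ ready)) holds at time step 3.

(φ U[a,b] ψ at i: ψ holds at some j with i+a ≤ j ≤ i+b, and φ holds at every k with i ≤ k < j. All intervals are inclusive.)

False

Need some j in [3,4] with (recv U[2,2] (done ∨ ready)), and (¬ready ∧ ¬recv) at every k in [3,j-1].
  j=3: (recv U[2,2] (done ∨ ready)) — fails.
  j=4: (recv U[2,2] (done ∨ ready)) — fails.
No j in the window works → until fails.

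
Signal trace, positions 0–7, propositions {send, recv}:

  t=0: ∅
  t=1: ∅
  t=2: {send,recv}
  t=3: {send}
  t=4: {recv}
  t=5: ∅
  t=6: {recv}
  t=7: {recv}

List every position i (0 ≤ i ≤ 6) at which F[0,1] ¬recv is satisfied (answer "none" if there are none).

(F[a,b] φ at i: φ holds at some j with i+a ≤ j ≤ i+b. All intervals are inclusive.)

0, 1, 2, 3, 4, 5

Evaluate at each i in [0,6]:
  i=0: ✓ (witness j=0)
  i=1: ✓ (witness j=1)
  i=2: ✓ (witness j=3)
  i=3: ✓ (witness j=3)
  i=4: ✓ (witness j=5)
  i=5: ✓ (witness j=5)
  i=6: ✗ (none in [6,7])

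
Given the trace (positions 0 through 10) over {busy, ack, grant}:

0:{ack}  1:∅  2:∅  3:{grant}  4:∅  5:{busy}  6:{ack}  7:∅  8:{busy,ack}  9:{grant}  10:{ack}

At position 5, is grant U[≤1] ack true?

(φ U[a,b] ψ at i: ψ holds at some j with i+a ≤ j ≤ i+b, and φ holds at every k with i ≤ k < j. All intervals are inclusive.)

Need some j in [5,6] with ack, and grant at every k in [5,j-1].
  j=5: ack false.
  j=6: ack holds, but grant fails at k=5 → not this j.
No j in the window works → until fails.

False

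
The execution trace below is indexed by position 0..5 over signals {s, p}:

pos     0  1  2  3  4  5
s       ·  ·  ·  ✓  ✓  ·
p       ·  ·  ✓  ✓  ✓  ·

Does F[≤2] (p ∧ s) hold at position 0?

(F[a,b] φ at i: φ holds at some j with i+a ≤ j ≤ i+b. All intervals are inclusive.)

No

Check (p ∧ s) at each j in [0,2]:
  j=0: false
  j=1: false
  j=2: false
No position in the window satisfies it → formula fails.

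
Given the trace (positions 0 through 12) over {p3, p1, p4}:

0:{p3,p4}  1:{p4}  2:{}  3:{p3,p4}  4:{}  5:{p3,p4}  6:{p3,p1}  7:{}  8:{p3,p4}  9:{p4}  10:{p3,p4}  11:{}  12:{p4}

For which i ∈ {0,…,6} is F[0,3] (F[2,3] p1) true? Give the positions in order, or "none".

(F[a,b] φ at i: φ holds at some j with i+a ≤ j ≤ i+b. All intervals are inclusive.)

Evaluate at each i in [0,6]:
  i=0: ✓ (witness j=3)
  i=1: ✓ (witness j=3)
  i=2: ✓ (witness j=3)
  i=3: ✓ (witness j=3)
  i=4: ✓ (witness j=4)
  i=5: ✗ (none in [5,8])
  i=6: ✗ (none in [6,9])

0, 1, 2, 3, 4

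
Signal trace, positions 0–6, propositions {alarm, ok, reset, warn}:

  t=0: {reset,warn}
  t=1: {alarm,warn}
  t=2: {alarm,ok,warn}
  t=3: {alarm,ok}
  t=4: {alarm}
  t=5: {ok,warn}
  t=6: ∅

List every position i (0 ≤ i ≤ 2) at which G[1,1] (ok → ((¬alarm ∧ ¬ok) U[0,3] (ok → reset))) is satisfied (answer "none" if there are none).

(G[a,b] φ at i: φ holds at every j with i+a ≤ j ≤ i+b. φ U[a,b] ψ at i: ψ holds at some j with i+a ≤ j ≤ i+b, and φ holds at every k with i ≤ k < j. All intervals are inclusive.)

Evaluate at each i in [0,2]:
  i=0: ✓ (all of [1,1])
  i=1: ✗ (fails at j=2)
  i=2: ✗ (fails at j=3)

0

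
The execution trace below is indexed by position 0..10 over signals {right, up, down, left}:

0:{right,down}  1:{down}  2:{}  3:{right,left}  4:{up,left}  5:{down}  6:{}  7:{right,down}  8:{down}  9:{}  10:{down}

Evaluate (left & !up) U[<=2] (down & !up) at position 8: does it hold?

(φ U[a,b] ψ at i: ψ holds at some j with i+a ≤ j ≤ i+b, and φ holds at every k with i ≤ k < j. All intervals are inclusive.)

Need some j in [8,10] with (down & !up), and (left & !up) at every k in [8,j-1].
  j=8: (down & !up) holds; no prefix to check → satisfied.

Yes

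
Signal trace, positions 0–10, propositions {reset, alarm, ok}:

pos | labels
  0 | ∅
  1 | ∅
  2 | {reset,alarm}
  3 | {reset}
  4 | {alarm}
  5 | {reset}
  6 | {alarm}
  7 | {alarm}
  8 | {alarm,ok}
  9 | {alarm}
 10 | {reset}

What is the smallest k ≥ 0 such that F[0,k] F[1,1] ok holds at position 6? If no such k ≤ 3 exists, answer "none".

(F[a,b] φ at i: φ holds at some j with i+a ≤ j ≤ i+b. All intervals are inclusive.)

Scan j = 6,7,… for F[1,1] ok:
  j=6: fails
  j=7: holds
First hit at j=7, so smallest k = 7-6 = 1.

1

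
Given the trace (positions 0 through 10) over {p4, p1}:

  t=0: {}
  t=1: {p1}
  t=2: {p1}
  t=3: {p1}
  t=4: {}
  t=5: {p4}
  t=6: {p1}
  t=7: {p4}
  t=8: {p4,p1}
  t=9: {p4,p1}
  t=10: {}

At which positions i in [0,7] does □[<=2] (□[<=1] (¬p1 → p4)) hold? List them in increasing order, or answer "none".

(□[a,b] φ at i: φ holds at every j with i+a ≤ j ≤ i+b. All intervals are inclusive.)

Evaluate at each i in [0,7]:
  i=0: ✗ (fails at j=0)
  i=1: ✗ (fails at j=3)
  i=2: ✗ (fails at j=3)
  i=3: ✗ (fails at j=3)
  i=4: ✗ (fails at j=4)
  i=5: ✓ (all of [5,7])
  i=6: ✓ (all of [6,8])
  i=7: ✗ (fails at j=9)

5, 6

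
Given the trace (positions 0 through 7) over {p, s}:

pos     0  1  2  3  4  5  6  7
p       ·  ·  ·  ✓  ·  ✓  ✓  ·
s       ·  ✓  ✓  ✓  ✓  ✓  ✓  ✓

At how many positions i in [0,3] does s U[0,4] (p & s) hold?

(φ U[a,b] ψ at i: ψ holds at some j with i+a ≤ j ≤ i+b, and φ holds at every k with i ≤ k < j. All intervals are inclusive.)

Evaluate at each i in [0,3]:
  i=0: ✗ (lhs fails at k=0 before rhs at j=3)
  i=1: ✓ (rhs at j=3; lhs holds on [1,2])
  i=2: ✓ (rhs at j=3; lhs holds on [2,2])
  i=3: ✓ (rhs at j=3)
Positions where it holds: {1, 2, 3} → 3.

3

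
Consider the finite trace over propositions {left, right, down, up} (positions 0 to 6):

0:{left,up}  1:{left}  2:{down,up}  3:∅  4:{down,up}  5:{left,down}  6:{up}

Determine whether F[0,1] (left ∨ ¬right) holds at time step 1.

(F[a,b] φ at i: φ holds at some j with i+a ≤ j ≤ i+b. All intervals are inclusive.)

Check (left ∨ ¬right) at each j in [1,2]:
  j=1: true
  j=2: true
Found at j=1 → formula holds.

True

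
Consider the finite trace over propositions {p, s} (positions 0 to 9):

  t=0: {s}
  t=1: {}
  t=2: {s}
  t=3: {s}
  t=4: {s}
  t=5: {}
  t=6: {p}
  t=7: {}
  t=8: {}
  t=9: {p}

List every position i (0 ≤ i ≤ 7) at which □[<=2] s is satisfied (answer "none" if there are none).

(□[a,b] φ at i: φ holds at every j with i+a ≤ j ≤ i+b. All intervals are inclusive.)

2

Evaluate at each i in [0,7]:
  i=0: ✗ (fails at j=1)
  i=1: ✗ (fails at j=1)
  i=2: ✓ (all of [2,4])
  i=3: ✗ (fails at j=5)
  i=4: ✗ (fails at j=5)
  i=5: ✗ (fails at j=5)
  i=6: ✗ (fails at j=6)
  i=7: ✗ (fails at j=7)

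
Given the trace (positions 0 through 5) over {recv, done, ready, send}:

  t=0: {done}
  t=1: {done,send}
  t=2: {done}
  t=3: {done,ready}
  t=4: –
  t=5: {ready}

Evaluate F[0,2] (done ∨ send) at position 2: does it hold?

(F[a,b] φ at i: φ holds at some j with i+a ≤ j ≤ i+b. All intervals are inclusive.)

Check (done ∨ send) at each j in [2,4]:
  j=2: true
  j=3: true
  j=4: false
Found at j=2 → formula holds.

Yes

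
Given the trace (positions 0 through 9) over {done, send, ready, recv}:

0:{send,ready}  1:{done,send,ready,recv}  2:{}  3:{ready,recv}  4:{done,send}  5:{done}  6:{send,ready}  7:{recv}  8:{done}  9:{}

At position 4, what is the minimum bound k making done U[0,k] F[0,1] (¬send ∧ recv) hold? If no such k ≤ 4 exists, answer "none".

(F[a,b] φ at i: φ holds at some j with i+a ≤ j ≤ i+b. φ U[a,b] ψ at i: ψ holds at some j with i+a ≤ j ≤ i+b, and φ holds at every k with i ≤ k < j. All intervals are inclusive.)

2

Need earliest j ≥ 4 with F[0,1] (¬send ∧ recv), and done at every k in [4,j-1].
  j=4: rhs fails.
  j=5: rhs fails.
  j=6: rhs holds; lhs holds on [4,5]. k = 2.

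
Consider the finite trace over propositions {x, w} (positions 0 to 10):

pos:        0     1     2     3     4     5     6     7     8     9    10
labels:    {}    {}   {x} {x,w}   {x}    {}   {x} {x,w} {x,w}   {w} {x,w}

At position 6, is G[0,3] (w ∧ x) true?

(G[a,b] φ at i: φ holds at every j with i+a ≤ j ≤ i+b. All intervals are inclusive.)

Does not hold

Check (w ∧ x) at every j in [6,9]:
  j=6: false
  j=7: true
  j=8: true
  j=9: false
Fails at j=6 → formula fails.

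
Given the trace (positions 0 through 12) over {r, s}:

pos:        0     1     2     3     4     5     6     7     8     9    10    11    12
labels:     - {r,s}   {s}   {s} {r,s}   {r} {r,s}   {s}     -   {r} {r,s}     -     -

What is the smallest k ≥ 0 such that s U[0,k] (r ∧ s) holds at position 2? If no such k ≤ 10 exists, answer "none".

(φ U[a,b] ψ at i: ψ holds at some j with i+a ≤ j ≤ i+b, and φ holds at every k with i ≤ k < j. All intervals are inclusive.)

2

Need earliest j ≥ 2 with (r ∧ s), and s at every k in [2,j-1].
  j=2: rhs fails.
  j=3: rhs fails.
  j=4: rhs holds; lhs holds on [2,3]. k = 2.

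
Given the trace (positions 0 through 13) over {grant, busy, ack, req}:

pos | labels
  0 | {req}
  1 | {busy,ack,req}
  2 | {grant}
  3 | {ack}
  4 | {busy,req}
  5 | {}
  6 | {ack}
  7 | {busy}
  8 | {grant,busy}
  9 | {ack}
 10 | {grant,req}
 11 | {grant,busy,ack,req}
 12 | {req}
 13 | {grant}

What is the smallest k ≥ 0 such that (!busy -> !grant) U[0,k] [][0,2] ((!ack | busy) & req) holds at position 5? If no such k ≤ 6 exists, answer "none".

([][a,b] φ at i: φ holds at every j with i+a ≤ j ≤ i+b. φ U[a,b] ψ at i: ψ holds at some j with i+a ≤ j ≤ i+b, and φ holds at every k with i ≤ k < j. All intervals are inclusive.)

Need earliest j ≥ 5 with [][0,2] ((!ack | busy) & req), and (!busy -> !grant) at every k in [5,j-1].
  j=5: rhs fails.
  j=6: rhs fails.
  j=7: rhs fails.
  j=8: rhs fails.
  j=9: rhs fails.
  j=10: rhs holds; lhs holds on [5,9]. k = 5.

5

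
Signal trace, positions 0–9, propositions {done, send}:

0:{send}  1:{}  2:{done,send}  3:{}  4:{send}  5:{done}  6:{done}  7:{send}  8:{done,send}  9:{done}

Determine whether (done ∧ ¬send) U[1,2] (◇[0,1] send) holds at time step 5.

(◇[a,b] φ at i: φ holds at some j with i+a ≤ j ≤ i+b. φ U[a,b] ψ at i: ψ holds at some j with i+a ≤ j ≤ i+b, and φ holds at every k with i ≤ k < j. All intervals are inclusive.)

True

Need some j in [6,7] with ◇[0,1] send, and (done ∧ ¬send) at every k in [5,j-1].
  j=6: ◇[0,1] send holds; (done ∧ ¬send) holds at every k in [5,5] → satisfied.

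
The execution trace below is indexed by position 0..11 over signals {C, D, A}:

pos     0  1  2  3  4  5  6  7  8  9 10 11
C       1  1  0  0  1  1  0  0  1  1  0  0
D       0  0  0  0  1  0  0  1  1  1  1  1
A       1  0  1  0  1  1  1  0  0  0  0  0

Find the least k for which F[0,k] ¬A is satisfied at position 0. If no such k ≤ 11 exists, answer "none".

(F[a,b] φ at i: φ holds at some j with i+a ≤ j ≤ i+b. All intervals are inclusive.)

Scan j = 0,1,… for ¬A:
  j=0: fails
  j=1: holds
First hit at j=1, so smallest k = 1-0 = 1.

1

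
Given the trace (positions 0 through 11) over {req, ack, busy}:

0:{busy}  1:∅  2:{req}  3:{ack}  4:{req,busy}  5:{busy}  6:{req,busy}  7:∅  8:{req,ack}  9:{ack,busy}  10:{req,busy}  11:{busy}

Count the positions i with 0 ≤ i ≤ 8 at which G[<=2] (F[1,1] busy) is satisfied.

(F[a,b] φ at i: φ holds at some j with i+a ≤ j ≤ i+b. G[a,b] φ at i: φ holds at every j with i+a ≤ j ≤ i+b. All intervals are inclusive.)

2

Evaluate at each i in [0,8]:
  i=0: ✗ (fails at j=0)
  i=1: ✗ (fails at j=1)
  i=2: ✗ (fails at j=2)
  i=3: ✓ (all of [3,5])
  i=4: ✗ (fails at j=6)
  i=5: ✗ (fails at j=6)
  i=6: ✗ (fails at j=6)
  i=7: ✗ (fails at j=7)
  i=8: ✓ (all of [8,10])
Positions where it holds: {3, 8} → 2.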